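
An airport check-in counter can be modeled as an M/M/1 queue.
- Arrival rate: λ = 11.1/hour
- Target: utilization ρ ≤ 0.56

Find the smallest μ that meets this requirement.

ρ = λ/μ, so μ = λ/ρ
μ ≥ 11.1/0.56 = 19.8214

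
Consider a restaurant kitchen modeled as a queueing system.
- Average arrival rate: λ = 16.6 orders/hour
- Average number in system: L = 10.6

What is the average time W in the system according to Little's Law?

Little's Law: L = λW, so W = L/λ
W = 10.6/16.6 = 0.6386 hours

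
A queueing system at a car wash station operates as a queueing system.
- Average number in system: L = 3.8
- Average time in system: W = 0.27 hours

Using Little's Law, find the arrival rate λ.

Little's Law: L = λW, so λ = L/W
λ = 3.8/0.27 = 14.0741 cars/hour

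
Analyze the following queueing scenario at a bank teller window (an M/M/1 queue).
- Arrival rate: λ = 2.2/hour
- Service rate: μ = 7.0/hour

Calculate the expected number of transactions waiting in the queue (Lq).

ρ = λ/μ = 2.2/7.0 = 0.3143
For M/M/1: Lq = λ²/(μ(μ-λ))
Lq = 4.84/(7.0 × 4.80)
Lq = 0.1440 transactions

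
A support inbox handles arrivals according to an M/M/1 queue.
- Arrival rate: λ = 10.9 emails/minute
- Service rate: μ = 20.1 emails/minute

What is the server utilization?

Server utilization: ρ = λ/μ
ρ = 10.9/20.1 = 0.5423
The server is busy 54.23% of the time.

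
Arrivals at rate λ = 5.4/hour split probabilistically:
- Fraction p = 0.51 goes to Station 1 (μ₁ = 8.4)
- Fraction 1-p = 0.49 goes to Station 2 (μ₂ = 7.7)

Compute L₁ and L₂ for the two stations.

Effective rates: λ₁ = 5.4×0.51 = 2.754, λ₂ = 5.4×0.49 = 2.646
Station 1: ρ₁ = 2.754/8.4 = 0.32786, L₁ = ρ₁/(1-ρ₁) = 0.32786/(1-0.32786) = 0.4878
Station 2: ρ₂ = 2.646/7.7 = 0.3436, L₂ = ρ₂/(1-ρ₂) = 0.3436/(1-0.3436) = 0.5235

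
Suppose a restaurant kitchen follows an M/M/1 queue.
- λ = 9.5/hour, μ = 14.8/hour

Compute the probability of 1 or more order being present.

ρ = λ/μ = 9.5/14.8 = 0.6419
P(N ≥ n) = ρⁿ
P(N ≥ 1) = 0.6419^1
P(N ≥ 1) = 0.6419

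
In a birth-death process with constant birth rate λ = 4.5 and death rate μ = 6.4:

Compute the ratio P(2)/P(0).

For constant rates: P(n)/P(0) = (λ/μ)^n
P(2)/P(0) = (4.5/6.4)^2 = 0.70312^2 = 0.4944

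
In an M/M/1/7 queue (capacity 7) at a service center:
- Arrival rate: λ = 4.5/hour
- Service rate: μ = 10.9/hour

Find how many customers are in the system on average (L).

ρ = λ/μ = 4.5/10.9 = 0.41284
P₀ = (1-ρ)/(1-ρ^(K+1)) = (1-0.41284)/(1-0.41284^8) = 0.5872/0.9992 = 0.5877
P_K = P₀×ρ^K = 0.5877 × 0.41284^7 = 0.5877 × 0.002044 = 0.001201
L = ρ[1 - (K+1)ρ^K + Kρ^(K+1)] / [(1-ρ)(1-ρ^(K+1))]
L = 0.41284 × (1 - 8×0.002044 + 7×0.0008438) / ((1 - 0.41284) × (1 - 0.0008438)) = 0.6964 customers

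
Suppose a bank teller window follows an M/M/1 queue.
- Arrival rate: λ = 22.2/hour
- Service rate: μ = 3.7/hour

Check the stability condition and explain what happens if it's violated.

Stability requires ρ = λ/(cμ) < 1
ρ = 22.2/(1 × 3.7) = 22.2/3.70 = 6.0000
Since 6.0000 ≥ 1, the system is UNSTABLE.
Queue grows without bound. Need μ > λ = 22.2.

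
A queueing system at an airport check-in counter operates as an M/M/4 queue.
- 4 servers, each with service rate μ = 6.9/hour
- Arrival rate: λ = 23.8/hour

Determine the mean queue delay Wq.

Traffic intensity: ρ = λ/(cμ) = 23.8/(4×6.9) = 0.8623
Since ρ = 0.8623 < 1, system is stable.
Offered load a = λ/μ = cρ = 23.8/6.9 = 3.4493
P₀ = [ Σₙ₌₀^3 aⁿ/n! + a^4/(4!(1-ρ)) ]⁻¹
Σ = a^0/0! + a^1/1! + a^2/2! + a^3/3! = 1.0000 + 3.4493 + 5.9488 + 6.8396 = 17.2377
a^4/(4!(1-ρ)) = 141.5505/(24 × 0.137681) = 42.8377
P₀ = 1/(17.2377 + 42.8377) = 0.01665
Lq = P₀·a^4·ρ / (4!(1-ρ)²) = 0.01664577 × 141.5505 × 0.8623188 / (24 × 0.01895610) = 4.4660
Wq = Lq/λ = 4.4660/23.8 = 0.1876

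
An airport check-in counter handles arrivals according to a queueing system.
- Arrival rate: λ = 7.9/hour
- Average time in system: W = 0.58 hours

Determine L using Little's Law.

Little's Law: L = λW
L = 7.9 × 0.58 = 4.5820 passengers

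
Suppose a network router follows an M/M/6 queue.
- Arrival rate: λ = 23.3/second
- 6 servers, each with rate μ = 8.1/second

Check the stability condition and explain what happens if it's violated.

Stability requires ρ = λ/(cμ) < 1
ρ = 23.3/(6 × 8.1) = 23.3/48.60 = 0.4794
Since 0.4794 < 1, the system is STABLE.
The servers are busy 47.94% of the time.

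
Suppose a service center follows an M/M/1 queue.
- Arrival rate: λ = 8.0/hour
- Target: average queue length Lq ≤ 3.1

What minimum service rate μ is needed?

For M/M/1: Lq = λ²/(μ(μ-λ))
Need Lq ≤ 3.1, i.e. μ(μ-λ) ≥ λ²/3.1
μ² - 8.0μ - 64.00/3.1 ≥ 0  →  μ² - 8.0μ - 20.64516 ≥ 0
Quadratic formula (positive root): μ = [λ + √(λ² + 4×20.64516)]/2
Discriminant: 64.00 + 4×20.64516 = 146.5806, √146.5806 = 12.1070
μ ≥ (8.0 + 12.1070)/2 = 10.0535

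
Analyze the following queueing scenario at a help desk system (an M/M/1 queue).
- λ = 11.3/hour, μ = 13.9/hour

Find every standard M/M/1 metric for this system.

Step 1: ρ = λ/μ = 11.3/13.9 = 0.8129
Step 2: L = λ/(μ-λ) = 11.3/2.60 = 4.3462
Step 3: Lq = λ²/(μ(μ-λ)) = 127.69/(13.9×2.60) = 3.5332
Step 4: W = 1/(μ-λ) = 1/2.60 = 0.38462
Step 5: Wq = λ/(μ(μ-λ)) = 11.3/(13.9×2.60) = 0.3127
Step 6: P(0) = 1-ρ = 0.1871
Verify: L = λW = 11.3×0.38462 = 4.3462 ✔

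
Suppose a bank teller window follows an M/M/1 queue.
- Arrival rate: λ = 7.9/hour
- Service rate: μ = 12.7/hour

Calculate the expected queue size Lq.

ρ = λ/μ = 7.9/12.7 = 0.6220
For M/M/1: Lq = λ²/(μ(μ-λ))
Lq = 62.41/(12.7 × 4.80)
Lq = 1.0238 transactions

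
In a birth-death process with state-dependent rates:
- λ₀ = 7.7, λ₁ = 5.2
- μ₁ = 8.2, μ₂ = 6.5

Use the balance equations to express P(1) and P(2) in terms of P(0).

Balance equations:
State 0: λ₀P₀ = μ₁P₁ → P₁ = (λ₀/μ₁)P₀ = (7.7/8.2)P₀ = 0.9390P₀
State 1: P₂ = (λ₀λ₁)/(μ₁μ₂)P₀ = (7.7×5.2)/(8.2×6.5)P₀ = 0.7512P₀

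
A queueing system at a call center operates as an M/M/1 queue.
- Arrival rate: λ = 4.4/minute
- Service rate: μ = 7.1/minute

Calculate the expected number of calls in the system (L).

ρ = λ/μ = 4.4/7.1 = 0.6197
For M/M/1: L = λ/(μ-λ)
L = 4.4/(7.1-4.4) = 4.4/2.70
L = 1.6296 calls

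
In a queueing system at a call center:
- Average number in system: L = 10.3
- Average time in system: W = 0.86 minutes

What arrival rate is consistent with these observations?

Little's Law: L = λW, so λ = L/W
λ = 10.3/0.86 = 11.9767 calls/minute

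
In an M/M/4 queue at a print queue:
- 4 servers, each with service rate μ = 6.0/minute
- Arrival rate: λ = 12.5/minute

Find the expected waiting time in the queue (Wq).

Traffic intensity: ρ = λ/(cμ) = 12.5/(4×6.0) = 0.5208
Since ρ = 0.5208 < 1, system is stable.
Offered load a = λ/μ = cρ = 12.5/6.0 = 2.0833
P₀ = [ Σₙ₌₀^3 aⁿ/n! + a^4/(4!(1-ρ)) ]⁻¹
Σ = a^0/0! + a^1/1! + a^2/2! + a^3/3! = 1.00000 + 2.08333 + 2.17014 + 1.50704 = 6.7605
a^4/(4!(1-ρ)) = 18.8380/(24 × 0.47917) = 1.6381
P₀ = 1/(6.7605 + 1.6381) = 0.1191
Lq = P₀·a^4·ρ / (4!(1-ρ)²) = 0.1191 × 18.8380 × 0.5208 / (24 × 0.2296) = 0.2120
Wq = Lq/λ = 0.2120/12.5 = 0.01696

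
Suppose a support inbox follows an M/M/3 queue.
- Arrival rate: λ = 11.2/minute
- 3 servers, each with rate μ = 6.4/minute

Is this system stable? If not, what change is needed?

Stability requires ρ = λ/(cμ) < 1
ρ = 11.2/(3 × 6.4) = 11.2/19.20 = 0.5833
Since 0.5833 < 1, the system is STABLE.
The servers are busy 58.33% of the time.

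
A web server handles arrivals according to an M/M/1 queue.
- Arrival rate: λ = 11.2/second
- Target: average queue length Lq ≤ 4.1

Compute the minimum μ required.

For M/M/1: Lq = λ²/(μ(μ-λ))
Need Lq ≤ 4.1, i.e. μ(μ-λ) ≥ λ²/4.1
μ² - 11.2μ - 125.44/4.1 ≥ 0  →  μ² - 11.2μ - 30.59512 ≥ 0
Quadratic formula (positive root): μ = [λ + √(λ² + 4×30.59512)]/2
Discriminant: 125.44 + 4×30.59512 = 247.8205, √247.8205 = 15.74232
μ ≥ (11.2 + 15.74232)/2 = 13.4712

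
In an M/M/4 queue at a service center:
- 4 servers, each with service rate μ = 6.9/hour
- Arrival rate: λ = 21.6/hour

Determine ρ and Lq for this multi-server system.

Traffic intensity: ρ = λ/(cμ) = 21.6/(4×6.9) = 0.7826
Since ρ = 0.7826 < 1, system is stable.
Offered load a = λ/μ = cρ = 21.6/6.9 = 3.1304
P₀ = [ Σₙ₌₀^3 aⁿ/n! + a^4/(4!(1-ρ)) ]⁻¹
Σ = a^0/0! + a^1/1! + a^2/2! + a^3/3! = 1.00000 + 3.13043 + 4.89981 + 5.11285 = 14.1431
a^4/(4!(1-ρ)) = 96.03259/(24 × 0.2173913) = 18.4062
P₀ = 1/(14.1431 + 18.4062) = 0.03072
Lq = P₀·a^4·ρ / (4!(1-ρ)²) = 0.030723 × 96.0326 × 0.78261 / (24 × 0.047259) = 2.0358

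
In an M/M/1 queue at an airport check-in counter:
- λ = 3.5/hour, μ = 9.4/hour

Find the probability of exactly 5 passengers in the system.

ρ = λ/μ = 3.5/9.4 = 0.37234
P(n) = (1-ρ)ρⁿ
P(5) = (1-0.37234) × 0.37234^5
P(5) = 0.6277 × 0.007156
P(5) = 0.004492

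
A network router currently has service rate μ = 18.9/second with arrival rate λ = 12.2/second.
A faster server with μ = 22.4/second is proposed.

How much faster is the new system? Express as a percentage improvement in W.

System 1: ρ₁ = 12.2/18.9 = 0.6455, W₁ = 1/(18.9-12.2) = 0.14925
System 2: ρ₂ = 12.2/22.4 = 0.5446, W₂ = 1/(22.4-12.2) = 0.098039
Improvement: (W₁-W₂)/W₁ = (0.14925-0.098039)/0.14925 = 34.31%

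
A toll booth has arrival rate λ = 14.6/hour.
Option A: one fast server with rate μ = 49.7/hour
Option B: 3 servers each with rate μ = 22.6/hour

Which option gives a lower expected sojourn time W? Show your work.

Option A: single server μ = 49.7 (M/M/1)
  ρ_A = 14.6/49.7 = 0.2938
  W_A = 1/(μ-λ) = 1/(49.7-14.6) = 1/35.10 = 0.02849

Option B: 3 servers μ = 22.6 (M/M/3)
  ρ_B = λ/(cμ) = 14.6/(3×22.6) = 0.2153
  Offered load a = λ/μ = cρ = 14.6/22.6 = 0.6460
  P₀ = [ Σₙ₌₀^2 aⁿ/n! + a^3/(3!(1-ρ)) ]⁻¹
  Σ = a^0/0! + a^1/1! + a^2/2! = 1.0000 + 0.6460 + 0.2087 = 1.8547
  a^3/(3!(1-ρ)) = 0.26961/(6 × 0.78466) = 0.05727
  P₀ = 1/(1.8547 + 0.05727) = 0.5230
  Lq = P₀·a^3·ρ / (3!(1-ρ)²) = 0.52303 × 0.26961 × 0.21534 / (6 × 0.61569) = 0.008220
  Wq_B = Lq/λ = 0.008220/14.6 = 0.0005630
  W_B = Wq_B + 1/μ = 0.0005630 + 0.04425 = 0.04481

Since W_A = 0.02849 < W_B = 0.04481, Option A (single fast server) has the shorter time in system.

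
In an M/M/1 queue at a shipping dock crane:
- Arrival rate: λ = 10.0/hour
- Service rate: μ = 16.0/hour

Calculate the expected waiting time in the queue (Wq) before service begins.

First, compute utilization: ρ = λ/μ = 10.0/16.0 = 0.6250
For M/M/1: Wq = λ/(μ(μ-λ))
Wq = 10.0/(16.0 × (16.0-10.0))
Wq = 10.0/(16.0 × 6.00)
Wq = 0.1042 hours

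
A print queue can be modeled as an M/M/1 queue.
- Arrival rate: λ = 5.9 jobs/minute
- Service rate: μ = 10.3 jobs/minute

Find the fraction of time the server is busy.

Server utilization: ρ = λ/μ
ρ = 5.9/10.3 = 0.5728
The server is busy 57.28% of the time.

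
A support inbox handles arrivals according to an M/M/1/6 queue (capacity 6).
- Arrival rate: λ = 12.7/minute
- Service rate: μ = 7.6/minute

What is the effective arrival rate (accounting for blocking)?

ρ = λ/μ = 12.7/7.6 = 1.67105
P₀ = (1-ρ)/(1-ρ^(K+1)) = (1-1.67105)/(1-1.67105^7) = -0.6710/-35.3853 = 0.01896
P_K = P₀×ρ^K = 0.018964 × 1.67105^6 = 0.018964 × 21.7739 = 0.4129
λ_eff = λ(1-P_K) = 12.7 × (1 - 0.41292) = 12.7 × 0.58708 = 7.4559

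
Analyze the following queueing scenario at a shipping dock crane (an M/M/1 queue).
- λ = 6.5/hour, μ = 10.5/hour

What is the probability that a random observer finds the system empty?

ρ = λ/μ = 6.5/10.5 = 0.6190
P(0) = 1 - ρ = 1 - 0.6190 = 0.3810
The server is idle 38.10% of the time.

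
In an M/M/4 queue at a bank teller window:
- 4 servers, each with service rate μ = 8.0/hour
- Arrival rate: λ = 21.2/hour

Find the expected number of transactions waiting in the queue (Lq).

Traffic intensity: ρ = λ/(cμ) = 21.2/(4×8.0) = 0.6625
Since ρ = 0.6625 < 1, system is stable.
Offered load a = λ/μ = cρ = 21.2/8.0 = 2.6500
P₀ = [ Σₙ₌₀^3 aⁿ/n! + a^4/(4!(1-ρ)) ]⁻¹
Σ = a^0/0! + a^1/1! + a^2/2! + a^3/3! = 1.00000 + 2.65000 + 3.51125 + 3.10160 = 10.2629
a^4/(4!(1-ρ)) = 49.3155/(24 × 0.3375) = 6.0883
P₀ = 1/(10.2629 + 6.0883) = 0.06116
Lq = P₀·a^4·ρ / (4!(1-ρ)²) = 0.061158 × 49.3155 × 0.66250 / (24 × 0.11391) = 0.7309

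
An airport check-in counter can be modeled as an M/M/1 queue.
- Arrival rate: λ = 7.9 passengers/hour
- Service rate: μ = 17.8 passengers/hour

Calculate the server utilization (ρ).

Server utilization: ρ = λ/μ
ρ = 7.9/17.8 = 0.4438
The server is busy 44.38% of the time.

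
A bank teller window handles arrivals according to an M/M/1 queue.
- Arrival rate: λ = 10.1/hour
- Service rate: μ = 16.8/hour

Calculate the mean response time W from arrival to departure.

First, compute utilization: ρ = λ/μ = 10.1/16.8 = 0.6012
For M/M/1: W = 1/(μ-λ)
W = 1/(16.8-10.1) = 1/6.70
W = 0.1493 hours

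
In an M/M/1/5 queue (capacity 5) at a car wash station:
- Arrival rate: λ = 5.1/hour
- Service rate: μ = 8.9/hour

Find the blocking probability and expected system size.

ρ = λ/μ = 5.1/8.9 = 0.57303
P₀ = (1-ρ)/(1-ρ^(K+1)) = (1-0.57303)/(1-0.57303^6) = 0.42697/0.96460 = 0.4426
P_K = P₀×ρ^K = 0.4426 × 0.57303^5 = 0.4426 × 0.06179 = 0.02735
Blocking probability P_5 = 0.02735 (2.73%)
L = ρ[1 - (K+1)ρ^K + Kρ^(K+1)] / [(1-ρ)(1-ρ^(K+1))]
L = 0.57303 × (1 - 6×0.061786 + 5×0.035405) / ((1 - 0.57303) × (1 - 0.035405)) = 1.1219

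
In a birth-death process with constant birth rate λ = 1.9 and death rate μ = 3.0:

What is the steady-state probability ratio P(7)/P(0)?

For constant rates: P(n)/P(0) = (λ/μ)^n
P(7)/P(0) = (1.9/3.0)^7 = 0.63333^7 = 0.04087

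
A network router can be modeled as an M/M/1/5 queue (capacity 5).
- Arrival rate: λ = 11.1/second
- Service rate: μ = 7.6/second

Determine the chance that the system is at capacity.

ρ = λ/μ = 11.1/7.6 = 1.4605
P₀ = (1-ρ)/(1-ρ^(K+1)) = (1-1.4605)/(1-1.4605^6) = -0.4605/-8.7053 = 0.05290
P_K = P₀×ρ^K = 0.05290 × 1.4605^5 = 0.05290 × 6.6452 = 0.3515
Blocking probability = 35.15%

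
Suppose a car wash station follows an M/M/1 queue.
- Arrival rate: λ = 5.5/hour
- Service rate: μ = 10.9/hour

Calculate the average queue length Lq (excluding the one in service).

ρ = λ/μ = 5.5/10.9 = 0.5046
For M/M/1: Lq = λ²/(μ(μ-λ))
Lq = 30.25/(10.9 × 5.40)
Lq = 0.5139 cars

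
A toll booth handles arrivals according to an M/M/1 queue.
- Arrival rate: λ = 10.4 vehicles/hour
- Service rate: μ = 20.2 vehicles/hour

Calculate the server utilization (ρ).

Server utilization: ρ = λ/μ
ρ = 10.4/20.2 = 0.5149
The server is busy 51.49% of the time.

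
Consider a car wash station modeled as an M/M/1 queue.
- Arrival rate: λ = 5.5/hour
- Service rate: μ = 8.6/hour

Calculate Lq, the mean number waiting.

ρ = λ/μ = 5.5/8.6 = 0.6395
For M/M/1: Lq = λ²/(μ(μ-λ))
Lq = 30.25/(8.6 × 3.10)
Lq = 1.1347 cars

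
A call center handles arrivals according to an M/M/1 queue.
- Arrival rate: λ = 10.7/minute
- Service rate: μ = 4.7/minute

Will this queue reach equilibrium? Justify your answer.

Stability requires ρ = λ/(cμ) < 1
ρ = 10.7/(1 × 4.7) = 10.7/4.70 = 2.2766
Since 2.2766 ≥ 1, the system is UNSTABLE.
Queue grows without bound. Need μ > λ = 10.7.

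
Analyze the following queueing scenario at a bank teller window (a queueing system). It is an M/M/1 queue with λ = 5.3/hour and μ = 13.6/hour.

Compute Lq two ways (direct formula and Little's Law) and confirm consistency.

Method 1 (direct): Lq = λ²/(μ(μ-λ)) = 28.09/(13.6 × 8.30) = 0.2488

Method 2 (Little's Law):
W = 1/(μ-λ) = 1/8.30 = 0.12048
Wq = W - 1/μ = 0.12048 - 0.073529 = 0.04695
Lq = λWq = 5.3 × 0.04695 = 0.2488 ✔ (matches Method 1)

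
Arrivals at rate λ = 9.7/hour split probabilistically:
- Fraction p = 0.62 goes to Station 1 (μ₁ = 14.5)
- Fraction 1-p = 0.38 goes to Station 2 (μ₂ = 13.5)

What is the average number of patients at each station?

Effective rates: λ₁ = 9.7×0.62 = 6.014, λ₂ = 9.7×0.38 = 3.686
Station 1: ρ₁ = 6.014/14.5 = 0.41476, L₁ = ρ₁/(1-ρ₁) = 0.41476/(1-0.41476) = 0.7087
Station 2: ρ₂ = 3.686/13.5 = 0.27304, L₂ = ρ₂/(1-ρ₂) = 0.27304/(1-0.27304) = 0.3756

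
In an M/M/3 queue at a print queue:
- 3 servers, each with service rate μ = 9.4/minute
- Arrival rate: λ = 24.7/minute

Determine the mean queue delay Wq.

Traffic intensity: ρ = λ/(cμ) = 24.7/(3×9.4) = 0.8759
Since ρ = 0.8759 < 1, system is stable.
Offered load a = λ/μ = cρ = 24.7/9.4 = 2.6277
P₀ = [ Σₙ₌₀^2 aⁿ/n! + a^3/(3!(1-ρ)) ]⁻¹
Σ = a^0/0! + a^1/1! + a^2/2! = 1.0000 + 2.6277 + 3.4523 = 7.0800
a^3/(3!(1-ρ)) = 18.1429/(6 × 0.124113) = 24.3634
P₀ = 1/(7.0800 + 24.3634) = 0.03180
Lq = P₀·a^3·ρ / (3!(1-ρ)²) = 0.031803 × 18.1429 × 0.87589 / (6 × 0.015404) = 5.4681
Wq = Lq/λ = 5.4681/24.7 = 0.2214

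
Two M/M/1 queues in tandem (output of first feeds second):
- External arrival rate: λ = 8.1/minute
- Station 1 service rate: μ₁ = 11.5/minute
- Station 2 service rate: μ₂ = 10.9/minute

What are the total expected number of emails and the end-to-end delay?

By Jackson's theorem, each station behaves as independent M/M/1.
Station 1: ρ₁ = 8.1/11.5 = 0.7043, L₁ = ρ₁/(1-ρ₁) = λ/(μ₁-λ) = 8.1/3.40 = 2.38235
Station 2: ρ₂ = 8.1/10.9 = 0.7431, L₂ = ρ₂/(1-ρ₂) = λ/(μ₂-λ) = 8.1/2.80 = 2.89286
Total: L = L₁ + L₂ = 2.38235 + 2.89286 = 5.2752
W = L/λ = 5.2752/8.1 = 0.6513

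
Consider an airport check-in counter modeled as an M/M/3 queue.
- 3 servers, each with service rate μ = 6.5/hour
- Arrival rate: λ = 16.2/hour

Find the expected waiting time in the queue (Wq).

Traffic intensity: ρ = λ/(cμ) = 16.2/(3×6.5) = 0.8308
Since ρ = 0.8308 < 1, system is stable.
Offered load a = λ/μ = cρ = 16.2/6.5 = 2.4923
P₀ = [ Σₙ₌₀^2 aⁿ/n! + a^3/(3!(1-ρ)) ]⁻¹
Σ = a^0/0! + a^1/1! + a^2/2! = 1.0000 + 2.4923 + 3.1058 = 6.5981
a^3/(3!(1-ρ)) = 15.4812/(6 × 0.169231) = 15.2466
P₀ = 1/(6.5981 + 15.2466) = 0.04578
Lq = P₀·a^3·ρ / (3!(1-ρ)²) = 0.0457776 × 15.4812 × 0.830769 / (6 × 0.0286391) = 3.4263
Wq = Lq/λ = 3.4263/16.2 = 0.2115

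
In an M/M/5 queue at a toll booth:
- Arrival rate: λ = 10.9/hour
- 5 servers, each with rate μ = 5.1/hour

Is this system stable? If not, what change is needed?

Stability requires ρ = λ/(cμ) < 1
ρ = 10.9/(5 × 5.1) = 10.9/25.50 = 0.4275
Since 0.4275 < 1, the system is STABLE.
The servers are busy 42.75% of the time.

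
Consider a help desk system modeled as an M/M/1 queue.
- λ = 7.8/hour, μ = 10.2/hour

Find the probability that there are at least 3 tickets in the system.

ρ = λ/μ = 7.8/10.2 = 0.7647
P(N ≥ n) = ρⁿ
P(N ≥ 3) = 0.7647^3
P(N ≥ 3) = 0.4472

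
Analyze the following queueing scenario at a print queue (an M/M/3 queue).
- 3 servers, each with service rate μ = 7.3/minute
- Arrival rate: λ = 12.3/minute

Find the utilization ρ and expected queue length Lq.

Traffic intensity: ρ = λ/(cμ) = 12.3/(3×7.3) = 0.5616
Since ρ = 0.5616 < 1, system is stable.
Offered load a = λ/μ = cρ = 12.3/7.3 = 1.6849
P₀ = [ Σₙ₌₀^2 aⁿ/n! + a^3/(3!(1-ρ)) ]⁻¹
Σ = a^0/0! + a^1/1! + a^2/2! = 1.0000 + 1.6849 + 1.4195 = 4.1044
a^3/(3!(1-ρ)) = 4.7835/(6 × 0.43836) = 1.8187
P₀ = 1/(4.1044 + 1.8187) = 0.1688
Lq = P₀·a^3·ρ / (3!(1-ρ)²) = 0.16883 × 4.7835 × 0.56164 / (6 × 0.19216) = 0.3934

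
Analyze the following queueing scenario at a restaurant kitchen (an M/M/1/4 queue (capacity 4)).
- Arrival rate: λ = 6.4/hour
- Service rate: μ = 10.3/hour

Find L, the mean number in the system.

ρ = λ/μ = 6.4/10.3 = 0.62136
P₀ = (1-ρ)/(1-ρ^(K+1)) = (1-0.62136)/(1-0.62136^5) = 0.37864/0.90738 = 0.4173
P_K = P₀×ρ^K = 0.41729 × 0.62136^4 = 0.41729 × 0.14906 = 0.06220
L = ρ[1 - (K+1)ρ^K + Kρ^(K+1)] / [(1-ρ)(1-ρ^(K+1))]
L = 0.62136 × (1 - 5×0.149064 + 4×0.0926225) / ((1 - 0.62136) × (1 - 0.0926225)) = 1.1306 orders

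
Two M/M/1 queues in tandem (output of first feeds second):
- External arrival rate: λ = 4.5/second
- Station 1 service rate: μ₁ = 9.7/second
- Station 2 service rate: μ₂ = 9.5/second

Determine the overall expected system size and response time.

By Jackson's theorem, each station behaves as independent M/M/1.
Station 1: ρ₁ = 4.5/9.7 = 0.4639, L₁ = ρ₁/(1-ρ₁) = λ/(μ₁-λ) = 4.5/5.20 = 0.8654
Station 2: ρ₂ = 4.5/9.5 = 0.4737, L₂ = ρ₂/(1-ρ₂) = λ/(μ₂-λ) = 4.5/5.00 = 0.9000
Total: L = L₁ + L₂ = 0.8654 + 0.9000 = 1.7654
W = L/λ = 1.7654/4.5 = 0.3923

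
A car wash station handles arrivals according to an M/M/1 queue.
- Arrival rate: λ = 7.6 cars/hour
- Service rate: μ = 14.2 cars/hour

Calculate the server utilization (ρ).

Server utilization: ρ = λ/μ
ρ = 7.6/14.2 = 0.5352
The server is busy 53.52% of the time.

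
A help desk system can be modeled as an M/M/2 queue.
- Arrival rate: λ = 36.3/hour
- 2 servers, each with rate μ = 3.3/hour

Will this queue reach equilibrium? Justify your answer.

Stability requires ρ = λ/(cμ) < 1
ρ = 36.3/(2 × 3.3) = 36.3/6.60 = 5.5000
Since 5.5000 ≥ 1, the system is UNSTABLE.
Need c > λ/μ = 36.3/3.3 = 11.00.
Minimum servers needed: c = 12.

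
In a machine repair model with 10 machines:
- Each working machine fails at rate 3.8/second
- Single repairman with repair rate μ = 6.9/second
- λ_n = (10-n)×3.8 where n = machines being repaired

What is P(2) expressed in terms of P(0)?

P(2)/P(0) = ∏_{i=0}^{2-1} λ_i/μ_{i+1}
= (10-0)×3.8/6.9 × (10-1)×3.8/6.9
= 27.2968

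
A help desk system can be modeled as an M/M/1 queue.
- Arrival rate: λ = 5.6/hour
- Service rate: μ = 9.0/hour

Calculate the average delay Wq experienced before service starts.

First, compute utilization: ρ = λ/μ = 5.6/9.0 = 0.6222
For M/M/1: Wq = λ/(μ(μ-λ))
Wq = 5.6/(9.0 × (9.0-5.6))
Wq = 5.6/(9.0 × 3.40)
Wq = 0.1830 hours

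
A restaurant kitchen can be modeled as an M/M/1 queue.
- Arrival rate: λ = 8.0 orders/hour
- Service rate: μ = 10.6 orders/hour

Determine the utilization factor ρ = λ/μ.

Server utilization: ρ = λ/μ
ρ = 8.0/10.6 = 0.7547
The server is busy 75.47% of the time.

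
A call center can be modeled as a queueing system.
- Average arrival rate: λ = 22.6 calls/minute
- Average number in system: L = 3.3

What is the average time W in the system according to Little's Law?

Little's Law: L = λW, so W = L/λ
W = 3.3/22.6 = 0.1460 minutes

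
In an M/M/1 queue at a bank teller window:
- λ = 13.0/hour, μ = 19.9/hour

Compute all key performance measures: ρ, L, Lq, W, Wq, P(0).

Step 1: ρ = λ/μ = 13.0/19.9 = 0.6533
Step 2: L = λ/(μ-λ) = 13.0/6.90 = 1.8841
Step 3: Lq = λ²/(μ(μ-λ)) = 169.00/(19.9×6.90) = 1.2308
Step 4: W = 1/(μ-λ) = 1/6.90 = 0.14493
Step 5: Wq = λ/(μ(μ-λ)) = 13.0/(19.9×6.90) = 0.09468
Step 6: P(0) = 1-ρ = 0.3467
Verify: L = λW = 13.0×0.14493 = 1.8841 ✔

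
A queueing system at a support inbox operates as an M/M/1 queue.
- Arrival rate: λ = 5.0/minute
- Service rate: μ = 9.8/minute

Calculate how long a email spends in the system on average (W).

First, compute utilization: ρ = λ/μ = 5.0/9.8 = 0.5102
For M/M/1: W = 1/(μ-λ)
W = 1/(9.8-5.0) = 1/4.80
W = 0.2083 minutes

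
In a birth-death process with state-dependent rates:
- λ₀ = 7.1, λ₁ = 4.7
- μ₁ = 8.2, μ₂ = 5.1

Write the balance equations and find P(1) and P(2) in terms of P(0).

Balance equations:
State 0: λ₀P₀ = μ₁P₁ → P₁ = (λ₀/μ₁)P₀ = (7.1/8.2)P₀ = 0.8659P₀
State 1: P₂ = (λ₀λ₁)/(μ₁μ₂)P₀ = (7.1×4.7)/(8.2×5.1)P₀ = 0.7979P₀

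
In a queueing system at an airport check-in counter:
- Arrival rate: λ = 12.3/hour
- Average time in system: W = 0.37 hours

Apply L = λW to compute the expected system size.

Little's Law: L = λW
L = 12.3 × 0.37 = 4.5510 passengers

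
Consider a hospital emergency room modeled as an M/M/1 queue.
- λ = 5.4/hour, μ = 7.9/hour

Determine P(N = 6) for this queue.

ρ = λ/μ = 5.4/7.9 = 0.68354
P(n) = (1-ρ)ρⁿ
P(6) = (1-0.68354) × 0.68354^6
P(6) = 0.3165 × 0.1020
P(6) = 0.03228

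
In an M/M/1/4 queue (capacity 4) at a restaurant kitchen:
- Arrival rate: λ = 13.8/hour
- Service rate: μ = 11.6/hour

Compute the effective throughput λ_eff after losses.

ρ = λ/μ = 13.8/11.6 = 1.1897
P₀ = (1-ρ)/(1-ρ^(K+1)) = (1-1.1897)/(1-1.1897^5) = -0.1897/-1.3833 = 0.1371
P_K = P₀×ρ^K = 0.1371 × 1.1897^4 = 0.1371 × 2.0033 = 0.2747
λ_eff = λ(1-P_K) = 13.8 × (1 - 0.2747) = 13.8 × 0.7253 = 10.0091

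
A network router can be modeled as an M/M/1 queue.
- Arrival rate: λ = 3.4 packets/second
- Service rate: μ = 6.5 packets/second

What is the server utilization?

Server utilization: ρ = λ/μ
ρ = 3.4/6.5 = 0.5231
The server is busy 52.31% of the time.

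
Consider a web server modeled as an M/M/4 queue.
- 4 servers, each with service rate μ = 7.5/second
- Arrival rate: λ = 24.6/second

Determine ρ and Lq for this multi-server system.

Traffic intensity: ρ = λ/(cμ) = 24.6/(4×7.5) = 0.8200
Since ρ = 0.8200 < 1, system is stable.
Offered load a = λ/μ = cρ = 24.6/7.5 = 3.2800
P₀ = [ Σₙ₌₀^3 aⁿ/n! + a^4/(4!(1-ρ)) ]⁻¹
Σ = a^0/0! + a^1/1! + a^2/2! + a^3/3! = 1.0000 + 3.2800 + 5.3792 + 5.8813 = 15.5405
a^4/(4!(1-ρ)) = 115.7432/(24 × 0.1800) = 26.7924
P₀ = 1/(15.5405 + 26.7924) = 0.02362
Lq = P₀·a^4·ρ / (4!(1-ρ)²) = 0.023622 × 115.7432 × 0.82000 / (24 × 0.032400) = 2.8832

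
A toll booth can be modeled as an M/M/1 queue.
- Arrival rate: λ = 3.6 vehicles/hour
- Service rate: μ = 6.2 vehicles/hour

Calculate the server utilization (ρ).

Server utilization: ρ = λ/μ
ρ = 3.6/6.2 = 0.5806
The server is busy 58.06% of the time.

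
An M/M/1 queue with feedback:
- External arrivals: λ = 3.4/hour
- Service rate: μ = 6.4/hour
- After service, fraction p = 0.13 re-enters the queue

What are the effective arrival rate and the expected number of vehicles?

Effective arrival rate: λ_eff = λ/(1-p) = 3.4/(1-0.13) = 3.4/0.87 = 3.90805
ρ = λ_eff/μ = 3.90805/6.4 = 0.61063
L = ρ/(1-ρ) = 0.61063/(1-0.61063) = 1.5683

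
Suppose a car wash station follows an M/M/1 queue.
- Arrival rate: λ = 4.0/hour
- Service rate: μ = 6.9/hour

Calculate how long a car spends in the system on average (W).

First, compute utilization: ρ = λ/μ = 4.0/6.9 = 0.5797
For M/M/1: W = 1/(μ-λ)
W = 1/(6.9-4.0) = 1/2.90
W = 0.3448 hours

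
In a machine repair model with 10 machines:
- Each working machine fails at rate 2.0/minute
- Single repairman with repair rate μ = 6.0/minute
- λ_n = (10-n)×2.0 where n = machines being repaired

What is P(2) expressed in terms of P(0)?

P(2)/P(0) = ∏_{i=0}^{2-1} λ_i/μ_{i+1}
= (10-0)×2.0/6.0 × (10-1)×2.0/6.0
= 10.0000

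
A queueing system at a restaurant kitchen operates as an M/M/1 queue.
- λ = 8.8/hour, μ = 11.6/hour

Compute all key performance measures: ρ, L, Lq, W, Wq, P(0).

Step 1: ρ = λ/μ = 8.8/11.6 = 0.7586
Step 2: L = λ/(μ-λ) = 8.8/2.80 = 3.1429
Step 3: Lq = λ²/(μ(μ-λ)) = 77.44/(11.6×2.80) = 2.3842
Step 4: W = 1/(μ-λ) = 1/2.80 = 0.357143
Step 5: Wq = λ/(μ(μ-λ)) = 8.8/(11.6×2.80) = 0.2709
Step 6: P(0) = 1-ρ = 0.2414
Verify: L = λW = 8.8×0.357143 = 3.1429 ✔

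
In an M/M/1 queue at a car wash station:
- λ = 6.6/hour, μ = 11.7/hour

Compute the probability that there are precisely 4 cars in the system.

ρ = λ/μ = 6.6/11.7 = 0.5641
P(n) = (1-ρ)ρⁿ
P(4) = (1-0.5641) × 0.5641^4
P(4) = 0.43590 × 0.10126
P(4) = 0.04414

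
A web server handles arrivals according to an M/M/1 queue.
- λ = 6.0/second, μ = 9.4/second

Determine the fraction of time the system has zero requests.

ρ = λ/μ = 6.0/9.4 = 0.6383
P(0) = 1 - ρ = 1 - 0.6383 = 0.3617
The server is idle 36.17% of the time.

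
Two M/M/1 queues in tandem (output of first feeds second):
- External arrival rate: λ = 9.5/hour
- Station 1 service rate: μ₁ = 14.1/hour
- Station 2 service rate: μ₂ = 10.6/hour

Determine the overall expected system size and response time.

By Jackson's theorem, each station behaves as independent M/M/1.
Station 1: ρ₁ = 9.5/14.1 = 0.6738, L₁ = ρ₁/(1-ρ₁) = λ/(μ₁-λ) = 9.5/4.60 = 2.0652
Station 2: ρ₂ = 9.5/10.6 = 0.8962, L₂ = ρ₂/(1-ρ₂) = λ/(μ₂-λ) = 9.5/1.10 = 8.6364
Total: L = L₁ + L₂ = 2.0652 + 8.6364 = 10.7016
W = L/λ = 10.7016/9.5 = 1.1265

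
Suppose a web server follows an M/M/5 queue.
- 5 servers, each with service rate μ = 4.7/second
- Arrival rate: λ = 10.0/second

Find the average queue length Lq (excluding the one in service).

Traffic intensity: ρ = λ/(cμ) = 10.0/(5×4.7) = 0.4255
Since ρ = 0.4255 < 1, system is stable.
Offered load a = λ/μ = cρ = 10.0/4.7 = 2.1277
P₀ = [ Σₙ₌₀^4 aⁿ/n! + a^5/(5!(1-ρ)) ]⁻¹
Σ = a^0/0! + a^1/1! + a^2/2! + a^3/3! + a^4/4! = 1.00000 + 2.12766 + 2.26347 + 1.60530 + 0.853881 = 7.8503
a^5/(5!(1-ρ)) = 43.6024/(120 × 0.5745) = 0.6325
P₀ = 1/(7.8503 + 0.6325) = 0.1179
Lq = P₀·a^5·ρ / (5!(1-ρ)²) = 0.11789 × 43.6024 × 0.42553 / (120 × 0.33001) = 0.05523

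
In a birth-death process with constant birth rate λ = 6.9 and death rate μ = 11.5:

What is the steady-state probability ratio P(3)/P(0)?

For constant rates: P(n)/P(0) = (λ/μ)^n
P(3)/P(0) = (6.9/11.5)^3 = 0.6000^3 = 0.2160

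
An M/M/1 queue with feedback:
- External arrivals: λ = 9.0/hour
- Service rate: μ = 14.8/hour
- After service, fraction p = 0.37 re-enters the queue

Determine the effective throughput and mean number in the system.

Effective arrival rate: λ_eff = λ/(1-p) = 9.0/(1-0.37) = 9.0/0.63 = 14.28571
ρ = λ_eff/μ = 14.28571/14.8 = 0.965251
L = ρ/(1-ρ) = 0.965251/(1-0.965251) = 27.7778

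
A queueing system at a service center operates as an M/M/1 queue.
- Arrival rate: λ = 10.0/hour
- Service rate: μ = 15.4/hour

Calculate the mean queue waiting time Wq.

First, compute utilization: ρ = λ/μ = 10.0/15.4 = 0.6494
For M/M/1: Wq = λ/(μ(μ-λ))
Wq = 10.0/(15.4 × (15.4-10.0))
Wq = 10.0/(15.4 × 5.40)
Wq = 0.1203 hours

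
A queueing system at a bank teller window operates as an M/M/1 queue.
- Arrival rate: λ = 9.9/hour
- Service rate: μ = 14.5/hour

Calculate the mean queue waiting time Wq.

First, compute utilization: ρ = λ/μ = 9.9/14.5 = 0.6828
For M/M/1: Wq = λ/(μ(μ-λ))
Wq = 9.9/(14.5 × (14.5-9.9))
Wq = 9.9/(14.5 × 4.60)
Wq = 0.1484 hours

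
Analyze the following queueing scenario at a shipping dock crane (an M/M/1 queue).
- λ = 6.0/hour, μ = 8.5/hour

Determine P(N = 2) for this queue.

ρ = λ/μ = 6.0/8.5 = 0.7059
P(n) = (1-ρ)ρⁿ
P(2) = (1-0.7059) × 0.7059^2
P(2) = 0.29410 × 0.49829
P(2) = 0.1465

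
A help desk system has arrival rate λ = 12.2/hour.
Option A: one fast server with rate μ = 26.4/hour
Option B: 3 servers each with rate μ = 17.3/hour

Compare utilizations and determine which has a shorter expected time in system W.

Option A: single server μ = 26.4 (M/M/1)
  ρ_A = 12.2/26.4 = 0.4621
  W_A = 1/(μ-λ) = 1/(26.4-12.2) = 1/14.20 = 0.07042

Option B: 3 servers μ = 17.3 (M/M/3)
  ρ_B = λ/(cμ) = 12.2/(3×17.3) = 0.2351
  Offered load a = λ/μ = cρ = 12.2/17.3 = 0.7052
  P₀ = [ Σₙ₌₀^2 aⁿ/n! + a^3/(3!(1-ρ)) ]⁻¹
  Σ = a^0/0! + a^1/1! + a^2/2! = 1.0000 + 0.7052 + 0.2487 = 1.9539
  a^3/(3!(1-ρ)) = 0.35070/(6 × 0.76493) = 0.07641
  P₀ = 1/(1.9539 + 0.07641) = 0.4925
  Lq = P₀·a^3·ρ / (3!(1-ρ)²) = 0.4925 × 0.3507 × 0.2351 / (6 × 0.5851) = 0.01157
  Wq_B = Lq/λ = 0.011566/12.2 = 0.0009480
  W_B = Wq_B + 1/μ = 0.0009480 + 0.05780 = 0.05875

Since W_B = 0.05875 < W_A = 0.07042, Option B (multiple servers) has the shorter time in system.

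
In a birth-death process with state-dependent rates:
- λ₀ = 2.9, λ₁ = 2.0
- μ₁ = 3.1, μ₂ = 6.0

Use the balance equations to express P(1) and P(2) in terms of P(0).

Balance equations:
State 0: λ₀P₀ = μ₁P₁ → P₁ = (λ₀/μ₁)P₀ = (2.9/3.1)P₀ = 0.9355P₀
State 1: P₂ = (λ₀λ₁)/(μ₁μ₂)P₀ = (2.9×2.0)/(3.1×6.0)P₀ = 0.3118P₀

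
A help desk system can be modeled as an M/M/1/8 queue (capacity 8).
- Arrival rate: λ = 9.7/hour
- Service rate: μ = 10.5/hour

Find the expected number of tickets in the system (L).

ρ = λ/μ = 9.7/10.5 = 0.92381
P₀ = (1-ρ)/(1-ρ^(K+1)) = (1-0.92381)/(1-0.92381^9) = 0.07619/0.5099 = 0.1494
P_K = P₀×ρ^K = 0.1494 × 0.92381^8 = 0.1494 × 0.5305 = 0.07926
L = ρ[1 - (K+1)ρ^K + Kρ^(K+1)] / [(1-ρ)(1-ρ^(K+1))]
L = 0.92381 × (1 - 9×0.5304705 + 8×0.4900540) / ((1 - 0.92381) × (1 - 0.4900540)) = 3.4762 tickets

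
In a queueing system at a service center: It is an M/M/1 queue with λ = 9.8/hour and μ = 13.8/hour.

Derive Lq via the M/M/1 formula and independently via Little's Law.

Method 1 (direct): Lq = λ²/(μ(μ-λ)) = 96.04/(13.8 × 4.00) = 1.7399

Method 2 (Little's Law):
W = 1/(μ-λ) = 1/4.00 = 0.2500
Wq = W - 1/μ = 0.2500 - 0.07246 = 0.17754
Lq = λWq = 9.8 × 0.17754 = 1.7399 ✔ (matches Method 1)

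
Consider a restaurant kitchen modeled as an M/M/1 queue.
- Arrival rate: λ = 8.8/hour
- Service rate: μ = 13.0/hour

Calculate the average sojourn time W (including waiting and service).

First, compute utilization: ρ = λ/μ = 8.8/13.0 = 0.6769
For M/M/1: W = 1/(μ-λ)
W = 1/(13.0-8.8) = 1/4.20
W = 0.2381 hours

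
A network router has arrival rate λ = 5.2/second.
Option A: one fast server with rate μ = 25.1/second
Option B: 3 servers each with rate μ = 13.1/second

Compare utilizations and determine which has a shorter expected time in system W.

Option A: single server μ = 25.1 (M/M/1)
  ρ_A = 5.2/25.1 = 0.2072
  W_A = 1/(μ-λ) = 1/(25.1-5.2) = 1/19.90 = 0.05025

Option B: 3 servers μ = 13.1 (M/M/3)
  ρ_B = λ/(cμ) = 5.2/(3×13.1) = 0.1323
  Offered load a = λ/μ = cρ = 5.2/13.1 = 0.3969
  P₀ = [ Σₙ₌₀^2 aⁿ/n! + a^3/(3!(1-ρ)) ]⁻¹
  Σ = a^0/0! + a^1/1! + a^2/2! = 1.0000 + 0.3969 + 0.07878 = 1.4757
  a^3/(3!(1-ρ)) = 0.06255/(6 × 0.8677) = 0.01201
  P₀ = 1/(1.4757 + 0.01201) = 0.6722
  Lq = P₀·a^3·ρ / (3!(1-ρ)²) = 0.6722 × 0.06255 × 0.1323 / (6 × 0.7529) = 0.001231
  Wq_B = Lq/λ = 0.0012314/5.2 = 0.00023681
  W_B = Wq_B + 1/μ = 0.00023681 + 0.076336 = 0.07657

Since W_A = 0.05025 < W_B = 0.07657, Option A (single fast server) has the shorter time in system.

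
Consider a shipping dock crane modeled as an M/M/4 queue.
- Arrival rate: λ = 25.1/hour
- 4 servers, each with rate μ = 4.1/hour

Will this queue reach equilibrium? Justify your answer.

Stability requires ρ = λ/(cμ) < 1
ρ = 25.1/(4 × 4.1) = 25.1/16.40 = 1.5305
Since 1.5305 ≥ 1, the system is UNSTABLE.
Need c > λ/μ = 25.1/4.1 = 6.12.
Minimum servers needed: c = 7.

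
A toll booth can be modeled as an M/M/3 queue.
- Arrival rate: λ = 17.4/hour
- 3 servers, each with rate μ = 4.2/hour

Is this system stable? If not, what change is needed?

Stability requires ρ = λ/(cμ) < 1
ρ = 17.4/(3 × 4.2) = 17.4/12.60 = 1.3810
Since 1.3810 ≥ 1, the system is UNSTABLE.
Need c > λ/μ = 17.4/4.2 = 4.14.
Minimum servers needed: c = 5.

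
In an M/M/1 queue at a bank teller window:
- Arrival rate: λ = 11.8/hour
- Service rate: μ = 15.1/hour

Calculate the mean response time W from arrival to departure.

First, compute utilization: ρ = λ/μ = 11.8/15.1 = 0.7815
For M/M/1: W = 1/(μ-λ)
W = 1/(15.1-11.8) = 1/3.30
W = 0.3030 hours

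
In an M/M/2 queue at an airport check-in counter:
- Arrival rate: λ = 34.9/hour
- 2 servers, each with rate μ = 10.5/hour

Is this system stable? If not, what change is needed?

Stability requires ρ = λ/(cμ) < 1
ρ = 34.9/(2 × 10.5) = 34.9/21.00 = 1.6619
Since 1.6619 ≥ 1, the system is UNSTABLE.
Need c > λ/μ = 34.9/10.5 = 3.32.
Minimum servers needed: c = 4.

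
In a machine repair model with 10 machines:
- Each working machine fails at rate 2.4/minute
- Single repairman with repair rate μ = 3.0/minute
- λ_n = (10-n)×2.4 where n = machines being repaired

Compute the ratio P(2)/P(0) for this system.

P(2)/P(0) = ∏_{i=0}^{2-1} λ_i/μ_{i+1}
= (10-0)×2.4/3.0 × (10-1)×2.4/3.0
= 57.6000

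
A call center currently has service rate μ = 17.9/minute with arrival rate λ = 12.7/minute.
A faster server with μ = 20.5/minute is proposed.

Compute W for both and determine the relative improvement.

System 1: ρ₁ = 12.7/17.9 = 0.7095, W₁ = 1/(17.9-12.7) = 0.1923
System 2: ρ₂ = 12.7/20.5 = 0.6195, W₂ = 1/(20.5-12.7) = 0.1282
Improvement: (W₁-W₂)/W₁ = (0.1923-0.1282)/0.1923 = 33.33%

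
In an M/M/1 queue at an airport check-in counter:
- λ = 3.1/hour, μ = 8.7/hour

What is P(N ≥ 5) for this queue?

ρ = λ/μ = 3.1/8.7 = 0.35632
P(N ≥ n) = ρⁿ
P(N ≥ 5) = 0.35632^5
P(N ≥ 5) = 0.005744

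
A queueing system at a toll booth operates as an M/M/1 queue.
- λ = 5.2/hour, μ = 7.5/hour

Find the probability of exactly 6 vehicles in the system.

ρ = λ/μ = 5.2/7.5 = 0.69333
P(n) = (1-ρ)ρⁿ
P(6) = (1-0.69333) × 0.69333^6
P(6) = 0.3067 × 0.1111
P(6) = 0.03407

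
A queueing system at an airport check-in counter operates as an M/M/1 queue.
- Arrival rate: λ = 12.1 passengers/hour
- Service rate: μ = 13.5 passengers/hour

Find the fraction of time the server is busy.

Server utilization: ρ = λ/μ
ρ = 12.1/13.5 = 0.8963
The server is busy 89.63% of the time.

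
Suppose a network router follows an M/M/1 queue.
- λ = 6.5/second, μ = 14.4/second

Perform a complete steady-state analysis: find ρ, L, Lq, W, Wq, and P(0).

Step 1: ρ = λ/μ = 6.5/14.4 = 0.4514
Step 2: L = λ/(μ-λ) = 6.5/7.90 = 0.8228
Step 3: Lq = λ²/(μ(μ-λ)) = 42.25/(14.4×7.90) = 0.3714
Step 4: W = 1/(μ-λ) = 1/7.90 = 0.12658
Step 5: Wq = λ/(μ(μ-λ)) = 6.5/(14.4×7.90) = 0.05714
Step 6: P(0) = 1-ρ = 0.5486
Verify: L = λW = 6.5×0.12658 = 0.8228 ✔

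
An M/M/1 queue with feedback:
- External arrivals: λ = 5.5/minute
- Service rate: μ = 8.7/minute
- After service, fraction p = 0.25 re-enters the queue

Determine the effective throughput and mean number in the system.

Effective arrival rate: λ_eff = λ/(1-p) = 5.5/(1-0.25) = 5.5/0.75 = 7.333333
ρ = λ_eff/μ = 7.333333/8.7 = 0.842912
L = ρ/(1-ρ) = 0.842912/(1-0.842912) = 5.3659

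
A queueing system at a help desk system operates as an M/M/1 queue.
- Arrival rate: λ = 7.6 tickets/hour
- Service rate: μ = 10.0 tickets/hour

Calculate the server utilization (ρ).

Server utilization: ρ = λ/μ
ρ = 7.6/10.0 = 0.7600
The server is busy 76.00% of the time.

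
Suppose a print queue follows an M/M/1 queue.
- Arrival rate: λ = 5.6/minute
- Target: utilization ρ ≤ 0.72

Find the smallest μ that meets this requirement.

ρ = λ/μ, so μ = λ/ρ
μ ≥ 5.6/0.72 = 7.7778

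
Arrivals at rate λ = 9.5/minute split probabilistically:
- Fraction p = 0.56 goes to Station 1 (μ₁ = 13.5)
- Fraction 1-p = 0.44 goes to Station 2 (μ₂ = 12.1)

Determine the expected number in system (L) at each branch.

Effective rates: λ₁ = 9.5×0.56 = 5.32, λ₂ = 9.5×0.44 = 4.18
Station 1: ρ₁ = 5.32/13.5 = 0.3941, L₁ = ρ₁/(1-ρ₁) = 0.3941/(1-0.3941) = 0.6504
Station 2: ρ₂ = 4.18/12.1 = 0.34545, L₂ = ρ₂/(1-ρ₂) = 0.34545/(1-0.34545) = 0.5278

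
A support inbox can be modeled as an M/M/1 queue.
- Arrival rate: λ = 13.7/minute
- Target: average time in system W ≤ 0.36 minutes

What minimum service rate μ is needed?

For M/M/1: W = 1/(μ-λ)
Need W ≤ 0.36, so 1/(μ-λ) ≤ 0.36
μ - λ ≥ 1/0.36 = 2.7778
μ ≥ 13.7 + 2.7778 = 16.4778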